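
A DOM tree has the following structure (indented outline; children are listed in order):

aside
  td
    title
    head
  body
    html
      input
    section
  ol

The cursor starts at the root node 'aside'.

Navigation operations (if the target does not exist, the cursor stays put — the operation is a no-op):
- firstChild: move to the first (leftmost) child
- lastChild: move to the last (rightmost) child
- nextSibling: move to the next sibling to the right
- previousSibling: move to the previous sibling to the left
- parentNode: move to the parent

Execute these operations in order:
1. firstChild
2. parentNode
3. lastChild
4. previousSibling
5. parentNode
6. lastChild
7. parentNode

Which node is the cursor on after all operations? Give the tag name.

Answer: aside

Derivation:
After 1 (firstChild): td
After 2 (parentNode): aside
After 3 (lastChild): ol
After 4 (previousSibling): body
After 5 (parentNode): aside
After 6 (lastChild): ol
After 7 (parentNode): aside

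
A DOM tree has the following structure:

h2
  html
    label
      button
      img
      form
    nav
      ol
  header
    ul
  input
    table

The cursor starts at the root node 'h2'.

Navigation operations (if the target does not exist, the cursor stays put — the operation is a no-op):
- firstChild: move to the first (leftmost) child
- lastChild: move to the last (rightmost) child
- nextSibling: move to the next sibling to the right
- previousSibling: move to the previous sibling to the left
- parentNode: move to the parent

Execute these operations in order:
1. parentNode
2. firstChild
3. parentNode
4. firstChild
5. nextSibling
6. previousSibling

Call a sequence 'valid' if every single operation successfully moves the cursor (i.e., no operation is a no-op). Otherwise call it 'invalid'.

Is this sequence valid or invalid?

Answer: invalid

Derivation:
After 1 (parentNode): h2 (no-op, stayed)
After 2 (firstChild): html
After 3 (parentNode): h2
After 4 (firstChild): html
After 5 (nextSibling): header
After 6 (previousSibling): html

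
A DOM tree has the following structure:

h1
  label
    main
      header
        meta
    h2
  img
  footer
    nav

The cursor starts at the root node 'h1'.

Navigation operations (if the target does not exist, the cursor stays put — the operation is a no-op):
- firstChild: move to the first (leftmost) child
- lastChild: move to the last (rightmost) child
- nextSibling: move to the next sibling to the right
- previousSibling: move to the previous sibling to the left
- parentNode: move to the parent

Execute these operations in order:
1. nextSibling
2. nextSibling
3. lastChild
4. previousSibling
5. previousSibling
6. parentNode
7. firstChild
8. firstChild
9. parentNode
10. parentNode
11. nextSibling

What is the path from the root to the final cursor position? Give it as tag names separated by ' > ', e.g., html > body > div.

After 1 (nextSibling): h1 (no-op, stayed)
After 2 (nextSibling): h1 (no-op, stayed)
After 3 (lastChild): footer
After 4 (previousSibling): img
After 5 (previousSibling): label
After 6 (parentNode): h1
After 7 (firstChild): label
After 8 (firstChild): main
After 9 (parentNode): label
After 10 (parentNode): h1
After 11 (nextSibling): h1 (no-op, stayed)

Answer: h1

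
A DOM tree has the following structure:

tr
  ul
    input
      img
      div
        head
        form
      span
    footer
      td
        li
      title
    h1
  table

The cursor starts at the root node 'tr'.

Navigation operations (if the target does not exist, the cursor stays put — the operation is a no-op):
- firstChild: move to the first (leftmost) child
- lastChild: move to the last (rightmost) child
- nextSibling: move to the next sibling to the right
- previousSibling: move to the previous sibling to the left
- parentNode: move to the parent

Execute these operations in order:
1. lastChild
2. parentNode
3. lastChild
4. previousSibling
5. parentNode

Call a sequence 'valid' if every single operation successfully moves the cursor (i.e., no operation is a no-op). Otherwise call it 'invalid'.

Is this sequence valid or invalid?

Answer: valid

Derivation:
After 1 (lastChild): table
After 2 (parentNode): tr
After 3 (lastChild): table
After 4 (previousSibling): ul
After 5 (parentNode): tr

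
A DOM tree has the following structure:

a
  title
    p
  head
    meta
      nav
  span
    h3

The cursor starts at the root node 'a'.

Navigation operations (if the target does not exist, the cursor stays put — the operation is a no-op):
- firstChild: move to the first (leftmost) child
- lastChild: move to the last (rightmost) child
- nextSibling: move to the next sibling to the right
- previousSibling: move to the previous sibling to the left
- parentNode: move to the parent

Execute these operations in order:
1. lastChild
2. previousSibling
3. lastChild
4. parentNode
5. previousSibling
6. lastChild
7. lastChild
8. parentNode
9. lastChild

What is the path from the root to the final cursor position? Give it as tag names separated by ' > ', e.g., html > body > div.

Answer: a > title > p

Derivation:
After 1 (lastChild): span
After 2 (previousSibling): head
After 3 (lastChild): meta
After 4 (parentNode): head
After 5 (previousSibling): title
After 6 (lastChild): p
After 7 (lastChild): p (no-op, stayed)
After 8 (parentNode): title
After 9 (lastChild): p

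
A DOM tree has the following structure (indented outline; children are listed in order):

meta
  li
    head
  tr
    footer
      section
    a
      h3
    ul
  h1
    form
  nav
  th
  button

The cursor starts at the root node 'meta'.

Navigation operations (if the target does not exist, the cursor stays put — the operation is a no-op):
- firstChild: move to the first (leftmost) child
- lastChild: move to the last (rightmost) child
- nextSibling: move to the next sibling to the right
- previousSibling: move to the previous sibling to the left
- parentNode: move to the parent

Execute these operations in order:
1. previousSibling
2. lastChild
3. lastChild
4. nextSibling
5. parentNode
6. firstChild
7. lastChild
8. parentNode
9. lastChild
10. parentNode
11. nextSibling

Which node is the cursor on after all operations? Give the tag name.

Answer: tr

Derivation:
After 1 (previousSibling): meta (no-op, stayed)
After 2 (lastChild): button
After 3 (lastChild): button (no-op, stayed)
After 4 (nextSibling): button (no-op, stayed)
After 5 (parentNode): meta
After 6 (firstChild): li
After 7 (lastChild): head
After 8 (parentNode): li
After 9 (lastChild): head
After 10 (parentNode): li
After 11 (nextSibling): tr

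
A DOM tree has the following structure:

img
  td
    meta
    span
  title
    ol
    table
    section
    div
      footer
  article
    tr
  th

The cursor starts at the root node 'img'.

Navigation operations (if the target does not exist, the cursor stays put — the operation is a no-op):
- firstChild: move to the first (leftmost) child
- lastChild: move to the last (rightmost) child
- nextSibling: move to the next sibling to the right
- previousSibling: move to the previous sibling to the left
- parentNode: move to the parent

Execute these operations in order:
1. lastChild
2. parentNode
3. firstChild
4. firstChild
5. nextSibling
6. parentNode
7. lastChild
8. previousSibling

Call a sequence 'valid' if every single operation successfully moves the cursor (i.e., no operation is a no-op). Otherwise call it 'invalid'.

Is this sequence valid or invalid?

After 1 (lastChild): th
After 2 (parentNode): img
After 3 (firstChild): td
After 4 (firstChild): meta
After 5 (nextSibling): span
After 6 (parentNode): td
After 7 (lastChild): span
After 8 (previousSibling): meta

Answer: valid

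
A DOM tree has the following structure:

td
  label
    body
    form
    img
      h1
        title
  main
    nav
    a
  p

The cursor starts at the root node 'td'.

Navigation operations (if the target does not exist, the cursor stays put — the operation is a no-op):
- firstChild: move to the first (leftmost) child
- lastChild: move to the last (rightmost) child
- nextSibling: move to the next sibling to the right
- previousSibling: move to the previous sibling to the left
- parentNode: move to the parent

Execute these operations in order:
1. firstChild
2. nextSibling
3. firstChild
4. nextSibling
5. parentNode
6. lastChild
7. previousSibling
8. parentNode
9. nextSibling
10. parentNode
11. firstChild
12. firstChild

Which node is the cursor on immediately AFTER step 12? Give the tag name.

Answer: body

Derivation:
After 1 (firstChild): label
After 2 (nextSibling): main
After 3 (firstChild): nav
After 4 (nextSibling): a
After 5 (parentNode): main
After 6 (lastChild): a
After 7 (previousSibling): nav
After 8 (parentNode): main
After 9 (nextSibling): p
After 10 (parentNode): td
After 11 (firstChild): label
After 12 (firstChild): body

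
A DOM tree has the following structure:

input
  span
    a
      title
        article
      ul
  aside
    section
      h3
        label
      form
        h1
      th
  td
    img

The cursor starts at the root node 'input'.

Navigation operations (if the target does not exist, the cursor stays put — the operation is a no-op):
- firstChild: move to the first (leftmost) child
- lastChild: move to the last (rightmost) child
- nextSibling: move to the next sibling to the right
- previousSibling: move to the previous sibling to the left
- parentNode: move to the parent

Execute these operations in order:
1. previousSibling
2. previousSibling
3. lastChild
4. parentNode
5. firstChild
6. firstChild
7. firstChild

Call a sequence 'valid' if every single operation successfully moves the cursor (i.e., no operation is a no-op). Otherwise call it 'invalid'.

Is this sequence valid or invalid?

Answer: invalid

Derivation:
After 1 (previousSibling): input (no-op, stayed)
After 2 (previousSibling): input (no-op, stayed)
After 3 (lastChild): td
After 4 (parentNode): input
After 5 (firstChild): span
After 6 (firstChild): a
After 7 (firstChild): title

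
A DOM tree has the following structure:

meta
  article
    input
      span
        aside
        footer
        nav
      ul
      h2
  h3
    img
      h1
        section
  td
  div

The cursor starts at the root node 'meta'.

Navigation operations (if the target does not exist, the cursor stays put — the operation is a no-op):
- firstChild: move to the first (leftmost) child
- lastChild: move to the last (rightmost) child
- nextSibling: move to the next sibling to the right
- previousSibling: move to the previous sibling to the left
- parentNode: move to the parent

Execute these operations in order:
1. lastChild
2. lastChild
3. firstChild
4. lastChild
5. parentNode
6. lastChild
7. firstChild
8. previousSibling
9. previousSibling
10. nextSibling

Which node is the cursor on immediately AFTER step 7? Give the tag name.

After 1 (lastChild): div
After 2 (lastChild): div (no-op, stayed)
After 3 (firstChild): div (no-op, stayed)
After 4 (lastChild): div (no-op, stayed)
After 5 (parentNode): meta
After 6 (lastChild): div
After 7 (firstChild): div (no-op, stayed)

Answer: div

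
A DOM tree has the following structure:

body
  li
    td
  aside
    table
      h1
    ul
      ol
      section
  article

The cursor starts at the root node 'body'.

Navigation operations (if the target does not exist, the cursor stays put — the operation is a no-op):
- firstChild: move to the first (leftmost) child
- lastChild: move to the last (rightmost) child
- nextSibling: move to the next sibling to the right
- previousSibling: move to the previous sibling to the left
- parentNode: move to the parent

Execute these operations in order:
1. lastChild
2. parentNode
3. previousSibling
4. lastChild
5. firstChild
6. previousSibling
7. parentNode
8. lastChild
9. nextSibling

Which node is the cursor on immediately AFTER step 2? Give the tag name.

Answer: body

Derivation:
After 1 (lastChild): article
After 2 (parentNode): body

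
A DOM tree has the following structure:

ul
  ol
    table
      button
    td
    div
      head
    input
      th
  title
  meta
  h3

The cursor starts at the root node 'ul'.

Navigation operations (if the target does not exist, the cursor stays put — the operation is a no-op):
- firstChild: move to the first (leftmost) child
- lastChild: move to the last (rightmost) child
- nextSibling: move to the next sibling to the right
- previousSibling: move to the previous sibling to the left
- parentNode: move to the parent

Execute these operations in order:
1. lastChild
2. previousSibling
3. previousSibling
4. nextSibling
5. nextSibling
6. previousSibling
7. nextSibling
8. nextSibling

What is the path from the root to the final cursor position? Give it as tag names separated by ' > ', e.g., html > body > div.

After 1 (lastChild): h3
After 2 (previousSibling): meta
After 3 (previousSibling): title
After 4 (nextSibling): meta
After 5 (nextSibling): h3
After 6 (previousSibling): meta
After 7 (nextSibling): h3
After 8 (nextSibling): h3 (no-op, stayed)

Answer: ul > h3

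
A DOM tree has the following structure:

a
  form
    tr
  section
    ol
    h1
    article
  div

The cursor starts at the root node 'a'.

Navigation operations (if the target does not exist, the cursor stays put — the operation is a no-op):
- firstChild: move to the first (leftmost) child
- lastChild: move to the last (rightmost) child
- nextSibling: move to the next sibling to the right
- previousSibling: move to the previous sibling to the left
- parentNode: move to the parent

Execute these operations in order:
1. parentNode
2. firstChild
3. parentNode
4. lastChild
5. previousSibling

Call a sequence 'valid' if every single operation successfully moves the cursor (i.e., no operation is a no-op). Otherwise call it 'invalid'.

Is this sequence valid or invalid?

Answer: invalid

Derivation:
After 1 (parentNode): a (no-op, stayed)
After 2 (firstChild): form
After 3 (parentNode): a
After 4 (lastChild): div
After 5 (previousSibling): section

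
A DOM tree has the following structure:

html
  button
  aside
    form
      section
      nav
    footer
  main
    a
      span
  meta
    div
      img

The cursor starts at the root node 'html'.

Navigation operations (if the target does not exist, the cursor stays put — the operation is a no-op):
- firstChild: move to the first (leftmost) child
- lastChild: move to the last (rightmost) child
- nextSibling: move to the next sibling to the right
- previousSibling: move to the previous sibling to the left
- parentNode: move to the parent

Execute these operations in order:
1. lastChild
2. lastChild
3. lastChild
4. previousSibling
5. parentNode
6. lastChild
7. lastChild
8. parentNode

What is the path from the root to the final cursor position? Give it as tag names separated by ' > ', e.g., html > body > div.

After 1 (lastChild): meta
After 2 (lastChild): div
After 3 (lastChild): img
After 4 (previousSibling): img (no-op, stayed)
After 5 (parentNode): div
After 6 (lastChild): img
After 7 (lastChild): img (no-op, stayed)
After 8 (parentNode): div

Answer: html > meta > div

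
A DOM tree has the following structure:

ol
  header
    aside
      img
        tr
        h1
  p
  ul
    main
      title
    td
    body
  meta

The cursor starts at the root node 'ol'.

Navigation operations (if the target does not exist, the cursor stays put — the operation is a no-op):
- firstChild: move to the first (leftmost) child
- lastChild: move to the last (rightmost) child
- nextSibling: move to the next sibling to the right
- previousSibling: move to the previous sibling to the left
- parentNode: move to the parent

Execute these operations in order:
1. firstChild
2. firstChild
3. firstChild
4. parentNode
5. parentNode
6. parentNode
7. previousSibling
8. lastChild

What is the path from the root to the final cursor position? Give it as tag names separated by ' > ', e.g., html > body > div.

Answer: ol > meta

Derivation:
After 1 (firstChild): header
After 2 (firstChild): aside
After 3 (firstChild): img
After 4 (parentNode): aside
After 5 (parentNode): header
After 6 (parentNode): ol
After 7 (previousSibling): ol (no-op, stayed)
After 8 (lastChild): meta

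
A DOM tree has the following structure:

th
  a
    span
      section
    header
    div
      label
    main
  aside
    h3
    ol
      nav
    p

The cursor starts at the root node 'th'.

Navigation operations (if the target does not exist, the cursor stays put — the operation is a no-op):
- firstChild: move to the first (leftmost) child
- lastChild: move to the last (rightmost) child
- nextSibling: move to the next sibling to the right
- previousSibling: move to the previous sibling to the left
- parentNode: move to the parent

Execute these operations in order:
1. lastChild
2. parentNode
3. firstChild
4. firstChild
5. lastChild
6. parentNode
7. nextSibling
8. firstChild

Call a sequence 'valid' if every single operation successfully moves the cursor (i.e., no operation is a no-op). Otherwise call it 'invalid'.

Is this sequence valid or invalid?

After 1 (lastChild): aside
After 2 (parentNode): th
After 3 (firstChild): a
After 4 (firstChild): span
After 5 (lastChild): section
After 6 (parentNode): span
After 7 (nextSibling): header
After 8 (firstChild): header (no-op, stayed)

Answer: invalid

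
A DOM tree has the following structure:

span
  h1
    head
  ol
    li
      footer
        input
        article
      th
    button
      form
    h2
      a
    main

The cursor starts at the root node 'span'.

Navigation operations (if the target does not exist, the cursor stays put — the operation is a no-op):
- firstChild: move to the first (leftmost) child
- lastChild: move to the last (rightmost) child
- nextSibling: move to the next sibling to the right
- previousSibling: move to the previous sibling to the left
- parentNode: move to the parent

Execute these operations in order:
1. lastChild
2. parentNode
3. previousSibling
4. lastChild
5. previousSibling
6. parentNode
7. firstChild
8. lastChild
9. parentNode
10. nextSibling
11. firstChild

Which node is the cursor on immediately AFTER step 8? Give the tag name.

After 1 (lastChild): ol
After 2 (parentNode): span
After 3 (previousSibling): span (no-op, stayed)
After 4 (lastChild): ol
After 5 (previousSibling): h1
After 6 (parentNode): span
After 7 (firstChild): h1
After 8 (lastChild): head

Answer: head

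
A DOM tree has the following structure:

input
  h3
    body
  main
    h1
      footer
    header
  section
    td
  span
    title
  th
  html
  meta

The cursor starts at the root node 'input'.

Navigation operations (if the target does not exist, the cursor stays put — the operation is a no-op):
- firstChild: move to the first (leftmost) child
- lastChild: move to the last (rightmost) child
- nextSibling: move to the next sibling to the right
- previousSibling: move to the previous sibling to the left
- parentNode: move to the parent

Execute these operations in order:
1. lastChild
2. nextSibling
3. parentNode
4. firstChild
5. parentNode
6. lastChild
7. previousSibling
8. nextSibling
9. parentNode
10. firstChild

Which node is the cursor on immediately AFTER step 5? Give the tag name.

After 1 (lastChild): meta
After 2 (nextSibling): meta (no-op, stayed)
After 3 (parentNode): input
After 4 (firstChild): h3
After 5 (parentNode): input

Answer: input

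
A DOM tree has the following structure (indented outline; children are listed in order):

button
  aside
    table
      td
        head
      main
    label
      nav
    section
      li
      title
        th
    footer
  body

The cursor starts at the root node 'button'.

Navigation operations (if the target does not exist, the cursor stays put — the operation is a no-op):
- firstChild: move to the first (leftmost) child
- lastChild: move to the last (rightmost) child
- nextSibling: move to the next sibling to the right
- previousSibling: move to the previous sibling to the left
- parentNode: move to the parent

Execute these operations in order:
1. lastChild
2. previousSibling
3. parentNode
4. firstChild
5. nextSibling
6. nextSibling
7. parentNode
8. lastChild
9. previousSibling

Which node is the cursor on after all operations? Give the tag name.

After 1 (lastChild): body
After 2 (previousSibling): aside
After 3 (parentNode): button
After 4 (firstChild): aside
After 5 (nextSibling): body
After 6 (nextSibling): body (no-op, stayed)
After 7 (parentNode): button
After 8 (lastChild): body
After 9 (previousSibling): aside

Answer: aside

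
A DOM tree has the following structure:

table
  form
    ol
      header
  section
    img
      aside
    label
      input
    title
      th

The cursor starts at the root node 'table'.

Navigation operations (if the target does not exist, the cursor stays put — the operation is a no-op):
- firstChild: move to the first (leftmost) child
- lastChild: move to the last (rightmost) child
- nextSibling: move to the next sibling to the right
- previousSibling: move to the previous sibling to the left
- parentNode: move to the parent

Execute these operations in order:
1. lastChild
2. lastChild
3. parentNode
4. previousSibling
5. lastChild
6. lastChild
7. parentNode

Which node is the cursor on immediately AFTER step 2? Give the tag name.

After 1 (lastChild): section
After 2 (lastChild): title

Answer: title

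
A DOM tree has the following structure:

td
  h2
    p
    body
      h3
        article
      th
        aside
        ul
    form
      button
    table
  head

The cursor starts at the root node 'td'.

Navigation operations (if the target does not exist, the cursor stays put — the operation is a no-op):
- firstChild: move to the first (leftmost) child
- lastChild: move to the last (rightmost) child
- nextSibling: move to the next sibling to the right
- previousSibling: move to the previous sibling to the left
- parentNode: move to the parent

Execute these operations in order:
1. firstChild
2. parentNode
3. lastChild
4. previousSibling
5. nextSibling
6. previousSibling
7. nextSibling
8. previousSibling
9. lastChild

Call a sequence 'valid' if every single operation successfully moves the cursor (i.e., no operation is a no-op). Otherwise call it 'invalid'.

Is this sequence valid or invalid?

Answer: valid

Derivation:
After 1 (firstChild): h2
After 2 (parentNode): td
After 3 (lastChild): head
After 4 (previousSibling): h2
After 5 (nextSibling): head
After 6 (previousSibling): h2
After 7 (nextSibling): head
After 8 (previousSibling): h2
After 9 (lastChild): table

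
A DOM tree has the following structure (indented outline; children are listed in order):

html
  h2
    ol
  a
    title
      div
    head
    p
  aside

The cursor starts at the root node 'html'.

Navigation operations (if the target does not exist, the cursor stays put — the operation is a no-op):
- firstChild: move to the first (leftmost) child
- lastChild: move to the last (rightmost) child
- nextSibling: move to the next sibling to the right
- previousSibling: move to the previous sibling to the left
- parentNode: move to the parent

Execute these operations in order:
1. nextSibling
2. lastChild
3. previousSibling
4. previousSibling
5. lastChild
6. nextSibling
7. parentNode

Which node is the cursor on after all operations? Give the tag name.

After 1 (nextSibling): html (no-op, stayed)
After 2 (lastChild): aside
After 3 (previousSibling): a
After 4 (previousSibling): h2
After 5 (lastChild): ol
After 6 (nextSibling): ol (no-op, stayed)
After 7 (parentNode): h2

Answer: h2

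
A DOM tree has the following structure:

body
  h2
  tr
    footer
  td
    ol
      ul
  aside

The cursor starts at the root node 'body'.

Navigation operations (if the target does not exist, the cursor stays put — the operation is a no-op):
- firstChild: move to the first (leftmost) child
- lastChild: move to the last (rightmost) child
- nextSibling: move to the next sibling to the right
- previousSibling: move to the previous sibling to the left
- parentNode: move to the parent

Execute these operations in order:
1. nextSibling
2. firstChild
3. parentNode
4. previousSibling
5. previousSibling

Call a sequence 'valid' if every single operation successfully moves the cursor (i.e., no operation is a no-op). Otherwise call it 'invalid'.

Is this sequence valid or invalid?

Answer: invalid

Derivation:
After 1 (nextSibling): body (no-op, stayed)
After 2 (firstChild): h2
After 3 (parentNode): body
After 4 (previousSibling): body (no-op, stayed)
After 5 (previousSibling): body (no-op, stayed)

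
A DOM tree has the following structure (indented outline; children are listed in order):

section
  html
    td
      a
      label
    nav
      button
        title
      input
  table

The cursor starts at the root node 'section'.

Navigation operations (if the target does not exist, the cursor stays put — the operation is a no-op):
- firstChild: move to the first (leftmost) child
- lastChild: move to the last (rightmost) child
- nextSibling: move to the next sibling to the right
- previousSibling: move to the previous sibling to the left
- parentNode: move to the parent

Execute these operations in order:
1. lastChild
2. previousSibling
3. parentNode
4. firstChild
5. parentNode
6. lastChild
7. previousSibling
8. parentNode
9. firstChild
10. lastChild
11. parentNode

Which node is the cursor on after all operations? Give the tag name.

Answer: html

Derivation:
After 1 (lastChild): table
After 2 (previousSibling): html
After 3 (parentNode): section
After 4 (firstChild): html
After 5 (parentNode): section
After 6 (lastChild): table
After 7 (previousSibling): html
After 8 (parentNode): section
After 9 (firstChild): html
After 10 (lastChild): nav
After 11 (parentNode): html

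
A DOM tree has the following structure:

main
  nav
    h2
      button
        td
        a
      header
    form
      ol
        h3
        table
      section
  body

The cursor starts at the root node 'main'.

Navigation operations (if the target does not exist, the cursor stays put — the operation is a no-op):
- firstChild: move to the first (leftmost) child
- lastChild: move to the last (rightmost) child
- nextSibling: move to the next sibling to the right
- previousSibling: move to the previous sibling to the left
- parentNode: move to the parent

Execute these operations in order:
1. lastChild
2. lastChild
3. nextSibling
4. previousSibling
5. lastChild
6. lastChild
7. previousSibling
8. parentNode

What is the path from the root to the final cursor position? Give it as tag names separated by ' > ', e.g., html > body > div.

After 1 (lastChild): body
After 2 (lastChild): body (no-op, stayed)
After 3 (nextSibling): body (no-op, stayed)
After 4 (previousSibling): nav
After 5 (lastChild): form
After 6 (lastChild): section
After 7 (previousSibling): ol
After 8 (parentNode): form

Answer: main > nav > form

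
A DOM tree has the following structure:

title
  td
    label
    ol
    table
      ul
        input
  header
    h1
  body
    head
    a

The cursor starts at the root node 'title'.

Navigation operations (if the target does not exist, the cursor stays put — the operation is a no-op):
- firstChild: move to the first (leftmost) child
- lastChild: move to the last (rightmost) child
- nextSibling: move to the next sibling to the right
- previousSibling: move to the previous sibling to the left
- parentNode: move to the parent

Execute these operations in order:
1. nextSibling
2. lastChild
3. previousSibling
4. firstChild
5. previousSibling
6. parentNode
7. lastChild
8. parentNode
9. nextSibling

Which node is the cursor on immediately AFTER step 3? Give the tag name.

Answer: header

Derivation:
After 1 (nextSibling): title (no-op, stayed)
After 2 (lastChild): body
After 3 (previousSibling): header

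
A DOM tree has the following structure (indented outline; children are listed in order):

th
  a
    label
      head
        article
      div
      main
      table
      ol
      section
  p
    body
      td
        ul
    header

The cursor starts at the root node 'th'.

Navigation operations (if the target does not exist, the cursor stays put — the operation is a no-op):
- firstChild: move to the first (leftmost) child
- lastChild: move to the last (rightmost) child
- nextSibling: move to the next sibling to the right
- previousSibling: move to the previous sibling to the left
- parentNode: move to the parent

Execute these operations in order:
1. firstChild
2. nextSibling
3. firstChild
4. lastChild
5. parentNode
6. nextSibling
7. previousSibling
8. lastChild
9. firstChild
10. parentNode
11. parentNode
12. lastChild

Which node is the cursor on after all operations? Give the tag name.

Answer: td

Derivation:
After 1 (firstChild): a
After 2 (nextSibling): p
After 3 (firstChild): body
After 4 (lastChild): td
After 5 (parentNode): body
After 6 (nextSibling): header
After 7 (previousSibling): body
After 8 (lastChild): td
After 9 (firstChild): ul
After 10 (parentNode): td
After 11 (parentNode): body
After 12 (lastChild): td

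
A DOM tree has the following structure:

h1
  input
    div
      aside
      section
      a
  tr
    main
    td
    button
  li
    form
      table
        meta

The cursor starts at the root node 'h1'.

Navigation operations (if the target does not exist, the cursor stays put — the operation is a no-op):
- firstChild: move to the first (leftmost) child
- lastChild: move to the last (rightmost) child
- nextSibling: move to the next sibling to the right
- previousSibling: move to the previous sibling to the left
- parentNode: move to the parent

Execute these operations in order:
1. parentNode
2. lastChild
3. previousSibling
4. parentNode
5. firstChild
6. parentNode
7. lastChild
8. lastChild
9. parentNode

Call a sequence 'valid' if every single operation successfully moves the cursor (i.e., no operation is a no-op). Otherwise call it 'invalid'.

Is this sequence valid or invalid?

After 1 (parentNode): h1 (no-op, stayed)
After 2 (lastChild): li
After 3 (previousSibling): tr
After 4 (parentNode): h1
After 5 (firstChild): input
After 6 (parentNode): h1
After 7 (lastChild): li
After 8 (lastChild): form
After 9 (parentNode): li

Answer: invalid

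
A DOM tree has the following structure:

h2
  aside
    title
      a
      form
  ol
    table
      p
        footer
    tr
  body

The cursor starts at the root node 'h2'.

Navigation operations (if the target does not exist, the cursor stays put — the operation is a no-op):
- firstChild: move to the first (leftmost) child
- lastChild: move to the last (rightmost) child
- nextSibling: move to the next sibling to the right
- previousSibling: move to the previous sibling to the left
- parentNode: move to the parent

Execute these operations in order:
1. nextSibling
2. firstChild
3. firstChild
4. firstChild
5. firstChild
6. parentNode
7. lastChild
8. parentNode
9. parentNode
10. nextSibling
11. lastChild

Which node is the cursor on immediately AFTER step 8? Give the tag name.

After 1 (nextSibling): h2 (no-op, stayed)
After 2 (firstChild): aside
After 3 (firstChild): title
After 4 (firstChild): a
After 5 (firstChild): a (no-op, stayed)
After 6 (parentNode): title
After 7 (lastChild): form
After 8 (parentNode): title

Answer: title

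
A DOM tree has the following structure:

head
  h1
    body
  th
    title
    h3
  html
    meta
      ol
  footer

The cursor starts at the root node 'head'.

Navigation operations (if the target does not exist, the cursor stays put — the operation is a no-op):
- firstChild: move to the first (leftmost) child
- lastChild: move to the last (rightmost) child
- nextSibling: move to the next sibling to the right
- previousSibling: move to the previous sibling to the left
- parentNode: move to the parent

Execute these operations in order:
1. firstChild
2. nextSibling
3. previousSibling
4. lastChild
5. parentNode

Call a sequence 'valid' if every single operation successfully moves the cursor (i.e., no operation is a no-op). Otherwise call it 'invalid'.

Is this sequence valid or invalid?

Answer: valid

Derivation:
After 1 (firstChild): h1
After 2 (nextSibling): th
After 3 (previousSibling): h1
After 4 (lastChild): body
After 5 (parentNode): h1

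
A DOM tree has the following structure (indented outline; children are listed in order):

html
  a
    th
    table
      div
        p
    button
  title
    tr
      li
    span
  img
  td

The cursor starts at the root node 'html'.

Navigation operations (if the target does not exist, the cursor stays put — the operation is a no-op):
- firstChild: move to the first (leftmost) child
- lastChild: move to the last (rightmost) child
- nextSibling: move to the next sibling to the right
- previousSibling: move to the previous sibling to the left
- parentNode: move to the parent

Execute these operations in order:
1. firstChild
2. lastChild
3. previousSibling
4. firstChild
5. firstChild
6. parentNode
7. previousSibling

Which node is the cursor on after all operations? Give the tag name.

Answer: div

Derivation:
After 1 (firstChild): a
After 2 (lastChild): button
After 3 (previousSibling): table
After 4 (firstChild): div
After 5 (firstChild): p
After 6 (parentNode): div
After 7 (previousSibling): div (no-op, stayed)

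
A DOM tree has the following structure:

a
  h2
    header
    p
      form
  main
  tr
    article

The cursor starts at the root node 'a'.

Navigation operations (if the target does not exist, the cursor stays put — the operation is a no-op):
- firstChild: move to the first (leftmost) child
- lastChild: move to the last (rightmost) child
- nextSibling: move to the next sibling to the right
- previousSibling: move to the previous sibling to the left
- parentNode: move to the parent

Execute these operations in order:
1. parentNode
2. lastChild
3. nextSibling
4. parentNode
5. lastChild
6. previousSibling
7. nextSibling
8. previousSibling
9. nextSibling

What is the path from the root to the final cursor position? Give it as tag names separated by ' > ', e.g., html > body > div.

After 1 (parentNode): a (no-op, stayed)
After 2 (lastChild): tr
After 3 (nextSibling): tr (no-op, stayed)
After 4 (parentNode): a
After 5 (lastChild): tr
After 6 (previousSibling): main
After 7 (nextSibling): tr
After 8 (previousSibling): main
After 9 (nextSibling): tr

Answer: a > tr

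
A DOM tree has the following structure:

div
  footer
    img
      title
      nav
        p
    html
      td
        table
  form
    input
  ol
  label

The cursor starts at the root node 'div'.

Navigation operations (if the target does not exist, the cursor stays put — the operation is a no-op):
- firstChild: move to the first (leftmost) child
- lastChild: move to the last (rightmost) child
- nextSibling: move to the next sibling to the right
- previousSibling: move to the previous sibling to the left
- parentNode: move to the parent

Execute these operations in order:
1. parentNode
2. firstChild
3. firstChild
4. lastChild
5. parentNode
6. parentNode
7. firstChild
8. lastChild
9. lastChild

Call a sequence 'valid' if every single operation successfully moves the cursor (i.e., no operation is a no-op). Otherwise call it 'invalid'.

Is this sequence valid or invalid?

Answer: invalid

Derivation:
After 1 (parentNode): div (no-op, stayed)
After 2 (firstChild): footer
After 3 (firstChild): img
After 4 (lastChild): nav
After 5 (parentNode): img
After 6 (parentNode): footer
After 7 (firstChild): img
After 8 (lastChild): nav
After 9 (lastChild): p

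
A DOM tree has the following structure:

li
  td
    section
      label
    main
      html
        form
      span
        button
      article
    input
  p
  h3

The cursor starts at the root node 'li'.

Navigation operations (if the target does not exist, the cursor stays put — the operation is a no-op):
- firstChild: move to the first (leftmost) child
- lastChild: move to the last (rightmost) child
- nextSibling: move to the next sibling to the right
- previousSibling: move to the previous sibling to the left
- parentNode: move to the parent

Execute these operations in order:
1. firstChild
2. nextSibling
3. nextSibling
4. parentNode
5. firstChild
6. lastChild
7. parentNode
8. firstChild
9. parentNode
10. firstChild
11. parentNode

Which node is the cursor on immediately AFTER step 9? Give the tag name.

After 1 (firstChild): td
After 2 (nextSibling): p
After 3 (nextSibling): h3
After 4 (parentNode): li
After 5 (firstChild): td
After 6 (lastChild): input
After 7 (parentNode): td
After 8 (firstChild): section
After 9 (parentNode): td

Answer: td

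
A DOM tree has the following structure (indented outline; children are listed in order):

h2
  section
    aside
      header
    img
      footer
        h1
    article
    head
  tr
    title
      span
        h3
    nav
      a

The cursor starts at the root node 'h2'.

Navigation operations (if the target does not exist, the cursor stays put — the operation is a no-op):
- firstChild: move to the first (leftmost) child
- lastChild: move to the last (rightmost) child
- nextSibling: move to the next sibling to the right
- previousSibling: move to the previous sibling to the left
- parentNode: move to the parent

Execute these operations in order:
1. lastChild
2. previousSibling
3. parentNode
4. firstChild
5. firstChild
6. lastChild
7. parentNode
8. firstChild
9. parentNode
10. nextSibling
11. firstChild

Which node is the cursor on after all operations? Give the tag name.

After 1 (lastChild): tr
After 2 (previousSibling): section
After 3 (parentNode): h2
After 4 (firstChild): section
After 5 (firstChild): aside
After 6 (lastChild): header
After 7 (parentNode): aside
After 8 (firstChild): header
After 9 (parentNode): aside
After 10 (nextSibling): img
After 11 (firstChild): footer

Answer: footer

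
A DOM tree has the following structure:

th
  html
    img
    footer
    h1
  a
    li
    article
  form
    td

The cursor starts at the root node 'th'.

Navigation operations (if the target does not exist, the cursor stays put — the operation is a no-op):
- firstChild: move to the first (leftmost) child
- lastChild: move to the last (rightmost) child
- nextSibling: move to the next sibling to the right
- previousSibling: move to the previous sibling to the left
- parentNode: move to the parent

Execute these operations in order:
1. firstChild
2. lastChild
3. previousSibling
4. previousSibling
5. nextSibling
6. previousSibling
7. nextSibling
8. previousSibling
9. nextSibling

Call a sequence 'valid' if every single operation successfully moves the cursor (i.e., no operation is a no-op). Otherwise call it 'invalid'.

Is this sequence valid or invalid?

After 1 (firstChild): html
After 2 (lastChild): h1
After 3 (previousSibling): footer
After 4 (previousSibling): img
After 5 (nextSibling): footer
After 6 (previousSibling): img
After 7 (nextSibling): footer
After 8 (previousSibling): img
After 9 (nextSibling): footer

Answer: valid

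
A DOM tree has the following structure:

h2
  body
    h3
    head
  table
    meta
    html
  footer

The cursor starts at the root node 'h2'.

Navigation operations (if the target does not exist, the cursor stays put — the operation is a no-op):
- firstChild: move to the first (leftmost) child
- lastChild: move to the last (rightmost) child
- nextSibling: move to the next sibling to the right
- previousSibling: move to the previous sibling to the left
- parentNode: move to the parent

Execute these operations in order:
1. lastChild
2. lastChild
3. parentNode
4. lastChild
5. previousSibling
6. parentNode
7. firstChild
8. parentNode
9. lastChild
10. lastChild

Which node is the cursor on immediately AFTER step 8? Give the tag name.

After 1 (lastChild): footer
After 2 (lastChild): footer (no-op, stayed)
After 3 (parentNode): h2
After 4 (lastChild): footer
After 5 (previousSibling): table
After 6 (parentNode): h2
After 7 (firstChild): body
After 8 (parentNode): h2

Answer: h2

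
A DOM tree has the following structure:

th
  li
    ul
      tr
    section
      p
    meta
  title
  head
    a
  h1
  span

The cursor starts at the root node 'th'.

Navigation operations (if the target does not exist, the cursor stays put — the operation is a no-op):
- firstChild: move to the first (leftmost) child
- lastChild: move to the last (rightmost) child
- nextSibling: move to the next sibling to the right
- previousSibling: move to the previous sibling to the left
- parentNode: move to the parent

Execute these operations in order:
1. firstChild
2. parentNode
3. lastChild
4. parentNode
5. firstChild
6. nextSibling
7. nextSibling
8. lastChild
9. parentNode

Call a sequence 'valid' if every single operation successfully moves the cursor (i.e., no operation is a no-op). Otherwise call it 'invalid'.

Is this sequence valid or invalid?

Answer: valid

Derivation:
After 1 (firstChild): li
After 2 (parentNode): th
After 3 (lastChild): span
After 4 (parentNode): th
After 5 (firstChild): li
After 6 (nextSibling): title
After 7 (nextSibling): head
After 8 (lastChild): a
After 9 (parentNode): head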